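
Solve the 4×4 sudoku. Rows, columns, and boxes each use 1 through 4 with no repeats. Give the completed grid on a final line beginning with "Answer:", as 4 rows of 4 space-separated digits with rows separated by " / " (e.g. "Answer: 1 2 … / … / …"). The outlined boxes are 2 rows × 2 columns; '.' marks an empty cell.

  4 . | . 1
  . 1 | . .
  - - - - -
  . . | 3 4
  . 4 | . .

Step 1. [r1c3∈{2}] only 2 remains possible at r1c3 ⇒ r1c3=2.
Step 2. [r4c1∈{1,2,3}] in row 4, 3 fits only at r4c1 ⇒ r4c1=3.
Step 3. [r3c1∈{1,2}] row 3 places 1 nowhere but r3c1, so r3c1=1.
Step 4. [r2c3∈{4}] r2c3's peers cover all but 4 ⇒ r2c3=4.
Step 5. [r1c2∈{3}] r1c2 is down to just 3 ⇒ r1c2=3.
Step 6. [r2c1∈{2}] r2c1's peers cover all but 2, so r2c1=2.
Step 7. [r4c4∈{2}] nothing but 2 survives at r4c4, so r4c4=2.
Step 8. [r3c2∈{2}] nothing but 2 survives at r3c2, so r3c2=2.
Step 9. [r2c4∈{3}] r2c4 is down to just 3 ⇒ r2c4=3.
Step 10. [r4c3∈{1}] r4c3 has the single candidate 1, so r4c3=1.

Answer: 4 3 2 1 / 2 1 4 3 / 1 2 3 4 / 3 4 1 2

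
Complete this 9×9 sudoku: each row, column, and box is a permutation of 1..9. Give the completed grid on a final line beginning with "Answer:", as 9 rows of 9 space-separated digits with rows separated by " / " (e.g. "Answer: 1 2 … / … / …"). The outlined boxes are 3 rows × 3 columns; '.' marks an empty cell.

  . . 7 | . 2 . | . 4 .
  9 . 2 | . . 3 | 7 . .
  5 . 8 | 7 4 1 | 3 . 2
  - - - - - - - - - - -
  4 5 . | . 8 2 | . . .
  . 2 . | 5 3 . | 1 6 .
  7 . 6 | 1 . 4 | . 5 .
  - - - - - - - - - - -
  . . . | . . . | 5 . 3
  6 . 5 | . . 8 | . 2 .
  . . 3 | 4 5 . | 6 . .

Step 1. [r4c7∈{9}] r4c7 has the single candidate 9 ⇒ r4c7=9.
Step 2. [r2c5∈{6}] r2c5 is down to just 6. So r2c5=6.
Step 3. [r6c9∈{8}] r6c9 is down to just 8, so r6c9=8.
Step 4. [r7c3∈{1,4,9}] r7c3 is the only open cell in col 3 admitting 4. So r7c3=4.
Step 5. [r1c9∈{1,5,6,9}] in col 9, 6 fits only at r1c9. So r1c9=6.
Step 6. [r4c9∈{7}] nothing but 7 survives at r4c9, so r4c9=7.
Step 7. [r6c5∈{9}] r6c5 has the single candidate 9 ⇒ r6c5=9.
Step 8. [r7c4∈{2,6,9}] 2 has one home in col 4: r7c4, so r7c4=2.
Step 9. [r3c8∈{9}] r3c8 has the single candidate 9. So r3c8=9.
Step 10. [r9c1∈{1,2,8}] row 9 places 2 nowhere but r9c1. So r9c1=2.
Step 11. [r2c4∈{8}] r2c4's peers cover all but 8 ⇒ r2c4=8.
Step 12. [r2c8∈{1}] r2c8's peers cover all but 1 ⇒ r2c8=1.
Step 13. [r7c6∈{6,7,9}] r7c6 is the only open cell in row 7 admitting 6, so r7c6=6.
Step 14. [r7c2∈{1,7,8,9}] 9 has one home in row 7: r7c2 ⇒ r7c2=9.
Step 15. [r9c2∈{1,7,8}] across col 2, 8 lands solely at r9c2. So r9c2=8.
Step 16. [r7c1∈{1}] nothing but 1 survives at r7c1. So r7c1=1.
Step 17. [r7c5∈{7}] r7c5's peers cover all but 7, so r7c5=7.
Step 18. [r9c6∈{9}] r9c6 has the single candidate 9. So r9c6=9.
Step 19. [r8c9∈{1,4,9}] 9 has one home in row 8: r8c9. So r8c9=9.
Step 20. [r1c2∈{1,3}] in row 1, 1 fits only at r1c2, so r1c2=1.
Step 21. [r9c9∈{1}] r9c9 is down to just 1 ⇒ r9c9=1.
Step 22. [r2c2∈{4}] r2c2's peers cover all but 4. So r2c2=4.
Step 23. [r8c5∈{1}] r8c5 is down to just 1 ⇒ r8c5=1.
Step 24. [r8c2∈{7}] nothing but 7 survives at r8c2 ⇒ r8c2=7.
Step 25. [r4c3∈{1}] r4c3's peers cover all but 1, so r4c3=1.
Step 26. [r4c4∈{6}] nothing but 6 survives at r4c4 ⇒ r4c4=6.
Step 27. [r5c9∈{4}] r5c9 has the single candidate 4, so r5c9=4.
Step 28. [r9c8∈{7}] only 7 remains possible at r9c8, so r9c8=7.
Step 29. [r8c4∈{3}] only 3 remains possible at r8c4. So r8c4=3.
Step 30. [r8c7∈{4}] r8c7 is down to just 4 ⇒ r8c7=4.
Step 31. [r6c7∈{2}] r6c7 has the single candidate 2. So r6c7=2.
Step 32. [r1c6∈{5}] r1c6's peers cover all but 5, so r1c6=5.
Step 33. [r6c2∈{3}] only 3 remains possible at r6c2, so r6c2=3.
Step 34. [r7c8∈{8}] only 8 remains possible at r7c8 ⇒ r7c8=8.
Step 35. [r5c6∈{7}] r5c6's peers cover all but 7. So r5c6=7.
Step 36. [r4c8∈{3}] only 3 remains possible at r4c8. So r4c8=3.
Step 37. [r1c7∈{8}] r1c7 is down to just 8, so r1c7=8.
Step 38. [r5c3∈{9}] nothing but 9 survives at r5c3. So r5c3=9.
Step 39. [r1c4∈{9}] r1c4 has the single candidate 9. So r1c4=9.
Step 40. [r2c9∈{5}] r2c9 has the single candidate 5 ⇒ r2c9=5.
Step 41. [r5c1∈{8}] nothing but 8 survives at r5c1 ⇒ r5c1=8.
Step 42. [r1c1∈{3}] r1c1 has the single candidate 3, so r1c1=3.
Step 43. [r3c2∈{6}] nothing but 6 survives at r3c2 ⇒ r3c2=6.

Answer: 3 1 7 9 2 5 8 4 6 / 9 4 2 8 6 3 7 1 5 / 5 6 8 7 4 1 3 9 2 / 4 5 1 6 8 2 9 3 7 / 8 2 9 5 3 7 1 6 4 / 7 3 6 1 9 4 2 5 8 / 1 9 4 2 7 6 5 8 3 / 6 7 5 3 1 8 4 2 9 / 2 8 3 4 5 9 6 7 1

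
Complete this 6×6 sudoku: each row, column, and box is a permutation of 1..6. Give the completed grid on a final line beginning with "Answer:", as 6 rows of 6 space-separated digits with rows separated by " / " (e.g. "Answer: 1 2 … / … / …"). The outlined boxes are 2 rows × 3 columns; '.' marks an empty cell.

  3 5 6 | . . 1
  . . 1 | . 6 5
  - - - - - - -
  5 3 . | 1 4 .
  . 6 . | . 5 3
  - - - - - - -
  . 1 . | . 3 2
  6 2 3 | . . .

Step 1. [r1c4∈{2,4}] row 1 places 4 nowhere but r1c4, so r1c4=4.
Step 2. [r5c1∈{4}] r5c1's peers cover all but 4 ⇒ r5c1=4.
Step 3. [r4c4∈{2}] r4c4's peers cover all but 2, so r4c4=2.
Step 4. [r5c3∈{5}] r5c3's peers cover all but 5, so r5c3=5.
Step 5. [r4c1∈{1}] r4c1's peers cover all but 1 ⇒ r4c1=1.
Step 6. [r6c6∈{4}] only 4 remains possible at r6c6, so r6c6=4.
Step 7. [r2c4∈{3}] nothing but 3 survives at r2c4 ⇒ r2c4=3.
Step 8. [r3c6∈{6}] only 6 remains possible at r3c6, so r3c6=6.
Step 9. [r2c1∈{2}] nothing but 2 survives at r2c1, so r2c1=2.
Step 10. [r1c5∈{2}] nothing but 2 survives at r1c5 ⇒ r1c5=2.
Step 11. [r4c3∈{4}] nothing but 4 survives at r4c3 ⇒ r4c3=4.
Step 12. [r3c3∈{2}] only 2 remains possible at r3c3 ⇒ r3c3=2.
Step 13. [r5c4∈{6}] r5c4's peers cover all but 6. So r5c4=6.
Step 14. [r6c4∈{5}] r6c4 has the single candidate 5 ⇒ r6c4=5.
Step 15. [r2c2∈{4}] nothing but 4 survives at r2c2 ⇒ r2c2=4.
Step 16. [r6c5∈{1}] only 1 remains possible at r6c5 ⇒ r6c5=1.

Answer: 3 5 6 4 2 1 / 2 4 1 3 6 5 / 5 3 2 1 4 6 / 1 6 4 2 5 3 / 4 1 5 6 3 2 / 6 2 3 5 1 4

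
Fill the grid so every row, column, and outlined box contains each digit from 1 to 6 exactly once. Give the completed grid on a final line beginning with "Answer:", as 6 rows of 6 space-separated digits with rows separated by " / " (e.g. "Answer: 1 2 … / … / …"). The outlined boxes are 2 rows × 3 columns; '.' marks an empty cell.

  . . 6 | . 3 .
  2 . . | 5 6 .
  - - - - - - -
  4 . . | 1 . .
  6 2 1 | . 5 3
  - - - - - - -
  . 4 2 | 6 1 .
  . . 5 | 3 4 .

Step 1. [r6c6∈{2}] only 2 remains possible at r6c6. So r6c6=2.
Step 2. [r1c1∈{1,5}] col 1 places 5 nowhere but r1c1, so r1c1=5.
Step 3. [r1c2∈{1}] r1c2 is down to just 1 ⇒ r1c2=1.
Step 4. [r1c6∈{4}] only 4 remains possible at r1c6, so r1c6=4.
Step 5. [r3c3∈{3}] only 3 remains possible at r3c3 ⇒ r3c3=3.
Step 6. [r6c2∈{6}] r6c2's peers cover all but 6, so r6c2=6.
Step 7. [r4c4∈{4}] r4c4 is down to just 4, so r4c4=4.
Step 8. [r3c6∈{6}] r3c6 is down to just 6. So r3c6=6.
Step 9. [r3c5∈{2}] r3c5 is down to just 2, so r3c5=2.
Step 10. [r1c4∈{2}] r1c4 is down to just 2 ⇒ r1c4=2.
Step 11. [r2c6∈{1}] nothing but 1 survives at r2c6 ⇒ r2c6=1.
Step 12. [r2c3∈{4}] only 4 remains possible at r2c3, so r2c3=4.
Step 13. [r5c6∈{5}] r5c6's peers cover all but 5, so r5c6=5.
Step 14. [r3c2∈{5}] r3c2 has the single candidate 5, so r3c2=5.
Step 15. [r6c1∈{1}] r6c1's peers cover all but 1, so r6c1=1.
Step 16. [r5c1∈{3}] r5c1's peers cover all but 3 ⇒ r5c1=3.
Step 17. [r2c2∈{3}] only 3 remains possible at r2c2. So r2c2=3.

Answer: 5 1 6 2 3 4 / 2 3 4 5 6 1 / 4 5 3 1 2 6 / 6 2 1 4 5 3 / 3 4 2 6 1 5 / 1 6 5 3 4 2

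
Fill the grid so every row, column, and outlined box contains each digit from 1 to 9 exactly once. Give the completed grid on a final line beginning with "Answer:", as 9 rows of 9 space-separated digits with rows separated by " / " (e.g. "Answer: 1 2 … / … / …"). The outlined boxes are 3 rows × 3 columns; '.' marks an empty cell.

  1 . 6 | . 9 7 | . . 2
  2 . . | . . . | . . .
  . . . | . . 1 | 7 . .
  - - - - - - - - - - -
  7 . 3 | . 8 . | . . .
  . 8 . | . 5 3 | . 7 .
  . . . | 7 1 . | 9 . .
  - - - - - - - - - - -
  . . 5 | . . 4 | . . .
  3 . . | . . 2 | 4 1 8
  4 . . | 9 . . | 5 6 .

Step 1. [r2c6∈{5,6,8}] across col 6, 5 lands solely at r2c6 ⇒ r2c6=5.
Step 2. [r6c8∈{2,3,4,5,8}] row 6 places 8 nowhere but r6c8. So r6c8=8.
Step 3. [r6c9∈{3,4,5,6}] across row 6, 3 lands solely at r6c9. So r6c9=3.
Step 4. [r9c5∈{3,7}] across row 9, 3 lands solely at r9c5, so r9c5=3.
Step 5. [r6c6∈{6}] nothing but 6 survives at r6c6, so r6c6=6.
Step 6. [r3c5∈{2,4,6}] in col 5, 2 fits only at r3c5, so r3c5=2.
Step 7. [r2c5∈{4,6}] col 5 places 4 nowhere but r2c5 ⇒ r2c5=4.
Step 8. [r7c4∈{1,6,8}] 1 has one home in col 4: r7c4 ⇒ r7c4=1.
Step 9. [r7c1∈{6,8,9}] 8 has one home in row 7: r7c1. So r7c1=8.
Step 10. [r5c1∈{6,9}] 6 has one home in col 1: r5c1, so r5c1=6.
Step 11. [r3c1∈{5,9}] r3c1 is the only open cell in col 1 admitting 9. So r3c1=9.
Step 12. [r5c3∈{1,2,4,9}] row 5 places 9 nowhere but r5c3 ⇒ r5c3=9.
Step 13. [r4c2∈{1,2,4,5}] in box 4, 1 fits only at r4c2 ⇒ r4c2=1.
Step 14. [r8c3∈{7}] r8c3 is down to just 7. So r8c3=7.
Step 15. [r8c5∈{6}] r8c5 is down to just 6 ⇒ r8c5=6.
Step 16. [r9c2∈{2}] r9c2 is down to just 2, so r9c2=2.
Step 17. [r2c3∈{8}] nothing but 8 survives at r2c3, so r2c3=8.
Step 18. [r3c3∈{4}] only 4 remains possible at r3c3. So r3c3=4.
Step 19. [r3c4∈{3,6,8}] r3c4 is the only open cell in row 3 admitting 8. So r3c4=8.
Step 20. [r3c9∈{5,6}] r3c9 is the only open cell in row 3 admitting 6 ⇒ r3c9=6.
Step 21. [r1c4∈{3}] only 3 remains possible at r1c4. So r1c4=3.
Step 22. [r1c2∈{5}] r1c2 has the single candidate 5, so r1c2=5.
Step 23. [r4c9∈{4,5}] in col 9, 5 fits only at r4c9, so r4c9=5.
Step 24. [r5c9∈{1,4}] across col 9, 4 lands solely at r5c9, so r5c9=4.
Step 25. [r4c8∈{2}] r4c8 is down to just 2 ⇒ r4c8=2.
Step 26. [r2c9∈{1,9}] 1 has one home in col 9: r2c9. So r2c9=1.
Step 27. [r2c7∈{3}] r2c7 is down to just 3. So r2c7=3.
Step 28. [r7c9∈{7,9}] across col 9, 9 lands solely at r7c9, so r7c9=9.
Step 29. [r5c4∈{2}] only 2 remains possible at r5c4 ⇒ r5c4=2.
Step 30. [r8c4∈{5}] r8c4 has the single candidate 5 ⇒ r8c4=5.
Step 31. [r6c2∈{4}] r6c2 is down to just 4, so r6c2=4.
Step 32. [r3c8∈{5}] r3c8 is down to just 5, so r3c8=5.
Step 33. [r7c5∈{7}] r7c5's peers cover all but 7, so r7c5=7.
Step 34. [r9c3∈{1}] r9c3 is down to just 1. So r9c3=1.
Step 35. [r1c7∈{8}] only 8 remains possible at r1c7, so r1c7=8.
Step 36. [r2c2∈{7}] r2c2 is down to just 7. So r2c2=7.
Step 37. [r7c8∈{3}] r7c8 is down to just 3. So r7c8=3.
Step 38. [r3c2∈{3}] r3c2 has the single candidate 3 ⇒ r3c2=3.
Step 39. [r7c7∈{2}] nothing but 2 survives at r7c7. So r7c7=2.
Step 40. [r9c6∈{8}] r9c6's peers cover all but 8, so r9c6=8.
Step 41. [r5c7∈{1}] nothing but 1 survives at r5c7. So r5c7=1.
Step 42. [r6c3∈{2}] only 2 remains possible at r6c3, so r6c3=2.
Step 43. [r2c8∈{9}] only 9 remains possible at r2c8. So r2c8=9.
Step 44. [r7c2∈{6}] nothing but 6 survives at r7c2 ⇒ r7c2=6.
Step 45. [r4c7∈{6}] r4c7 has the single candidate 6 ⇒ r4c7=6.
Step 46. [r9c9∈{7}] nothing but 7 survives at r9c9 ⇒ r9c9=7.
Step 47. [r1c8∈{4}] r1c8's peers cover all but 4, so r1c8=4.
Step 48. [r6c1∈{5}] only 5 remains possible at r6c1, so r6c1=5.
Step 49. [r4c4∈{4}] nothing but 4 survives at r4c4. So r4c4=4.
Step 50. [r8c2∈{9}] nothing but 9 survives at r8c2, so r8c2=9.
Step 51. [r2c4∈{6}] r2c4's peers cover all but 6, so r2c4=6.
Step 52. [r4c6∈{9}] r4c6's peers cover all but 9. So r4c6=9.

Answer: 1 5 6 3 9 7 8 4 2 / 2 7 8 6 4 5 3 9 1 / 9 3 4 8 2 1 7 5 6 / 7 1 3 4 8 9 6 2 5 / 6 8 9 2 5 3 1 7 4 / 5 4 2 7 1 6 9 8 3 / 8 6 5 1 7 4 2 3 9 / 3 9 7 5 6 2 4 1 8 / 4 2 1 9 3 8 5 6 7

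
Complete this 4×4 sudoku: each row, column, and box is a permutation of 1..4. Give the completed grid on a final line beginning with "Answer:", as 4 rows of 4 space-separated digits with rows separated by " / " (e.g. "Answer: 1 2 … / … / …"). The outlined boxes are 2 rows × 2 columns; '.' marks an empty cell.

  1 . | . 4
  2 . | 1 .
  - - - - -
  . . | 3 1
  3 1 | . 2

Step 1. [r2c2∈{3,4}] 4 has one home in row 2: r2c2, so r2c2=4.
Step 2. [r1c3∈{2}] nothing but 2 survives at r1c3. So r1c3=2.
Step 3. [r2c4∈{3}] only 3 remains possible at r2c4 ⇒ r2c4=3.
Step 4. [r3c1∈{4}] r3c1 is down to just 4, so r3c1=4.
Step 5. [r3c2∈{2}] r3c2 has the single candidate 2, so r3c2=2.
Step 6. [r4c3∈{4}] only 4 remains possible at r4c3. So r4c3=4.
Step 7. [r1c2∈{3}] nothing but 3 survives at r1c2. So r1c2=3.

Answer: 1 3 2 4 / 2 4 1 3 / 4 2 3 1 / 3 1 4 2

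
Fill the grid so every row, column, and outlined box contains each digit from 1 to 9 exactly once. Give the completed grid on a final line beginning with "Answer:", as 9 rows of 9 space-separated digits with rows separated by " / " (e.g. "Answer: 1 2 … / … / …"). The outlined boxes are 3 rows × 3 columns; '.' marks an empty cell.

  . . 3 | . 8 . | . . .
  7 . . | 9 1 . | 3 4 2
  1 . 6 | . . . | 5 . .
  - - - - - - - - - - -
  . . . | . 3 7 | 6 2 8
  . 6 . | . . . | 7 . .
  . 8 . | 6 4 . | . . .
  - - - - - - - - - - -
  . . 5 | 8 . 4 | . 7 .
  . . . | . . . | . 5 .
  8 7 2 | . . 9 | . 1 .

Step 1. [r5c9∈{1,3,4,5,9}] r5c9 is the only open cell in box 6 admitting 4. So r5c9=4.
Step 2. [r5c5∈{2,5,9}] col 5 places 9 nowhere but r5c5, so r5c5=9.
Step 3. [r5c3∈{1}] r5c3 is down to just 1. So r5c3=1.
Step 4. [r6c9∈{1,3,5,9}] col 9 places 5 nowhere but r6c9. So r6c9=5.
Step 5. [r2c2∈{5}] r2c2 has the single candidate 5. So r2c2=5.
Step 6. [r1c9∈{1,6,7,9}] r1c9 is the only open cell in col 9 admitting 1 ⇒ r1c9=1.
Step 7. [r1c7∈{9}] nothing but 9 survives at r1c7 ⇒ r1c7=9.
Step 8. [r1c4∈{2,4,5,7}] across row 1, 7 lands solely at r1c4. So r1c4=7.
Step 9. [r3c5∈{2}] r3c5's peers cover all but 2. So r3c5=2.
Step 10. [r7c5∈{6}] r7c5's peers cover all but 6, so r7c5=6.
Step 11. [r8c1∈{3,4,6,9}] in col 1, 6 fits only at r8c1. So r8c1=6.
Step 12. [r3c2∈{4,9}] row 3 places 9 nowhere but r3c2. So r3c2=9.
Step 13. [r4c2∈{4}] r4c2 has the single candidate 4. So r4c2=4.
Step 14. [r4c3∈{9}] nothing but 9 survives at r4c3 ⇒ r4c3=9.
Step 15. [r4c4∈{1,5}] across row 4, 1 lands solely at r4c4. So r4c4=1.
Step 16. [r6c6∈{2}] r6c6's peers cover all but 2 ⇒ r6c6=2.
Step 17. [r6c1∈{3}] only 3 remains possible at r6c1. So r6c1=3.
Step 18. [r5c4∈{5}] only 5 remains possible at r5c4, so r5c4=5.
Step 19. [r9c4∈{3}] r9c4 is down to just 3, so r9c4=3.
Step 20. [r8c7∈{2,4,8}] across row 8, 8 lands solely at r8c7. So r8c7=8.
Step 21. [r8c9∈{3,9}] 9 has one home in row 8: r8c9, so r8c9=9.
Step 22. [r7c2∈{1,3}] across row 7, 1 lands solely at r7c2. So r7c2=1.
Step 23. [r1c6∈{5,6}] 5 has one home in row 1: r1c6, so r1c6=5.
Step 24. [r5c1∈{2}] r5c1 is down to just 2 ⇒ r5c1=2.
Step 25. [r8c6∈{1}] r8c6 has the single candidate 1, so r8c6=1.
Step 26. [r6c3∈{7}] r6c3 has the single candidate 7 ⇒ r6c3=7.
Step 27. [r9c7∈{4}] nothing but 4 survives at r9c7. So r9c7=4.
Step 28. [r8c4∈{2}] nothing but 2 survives at r8c4 ⇒ r8c4=2.
Step 29. [r8c2∈{3}] r8c2 is down to just 3, so r8c2=3.
Step 30. [r3c9∈{7}] nothing but 7 survives at r3c9, so r3c9=7.
Step 31. [r5c8∈{3}] r5c8 is down to just 3. So r5c8=3.
Step 32. [r9c5∈{5}] only 5 remains possible at r9c5 ⇒ r9c5=5.
Step 33. [r7c1∈{9}] only 9 remains possible at r7c1 ⇒ r7c1=9.
Step 34. [r1c8∈{6}] r1c8 has the single candidate 6, so r1c8=6.
Step 35. [r1c1∈{4}] r1c1's peers cover all but 4, so r1c1=4.
Step 36. [r1c2∈{2}] only 2 remains possible at r1c2, so r1c2=2.
Step 37. [r7c9∈{3}] only 3 remains possible at r7c9. So r7c9=3.
Step 38. [r7c7∈{2}] only 2 remains possible at r7c7 ⇒ r7c7=2.
Step 39. [r6c8∈{9}] nothing but 9 survives at r6c8. So r6c8=9.
Step 40. [r4c1∈{5}] r4c1 has the single candidate 5, so r4c1=5.
Step 41. [r8c5∈{7}] r8c5 is down to just 7 ⇒ r8c5=7.
Step 42. [r9c9∈{6}] nothing but 6 survives at r9c9. So r9c9=6.
Step 43. [r6c7∈{1}] r6c7's peers cover all but 1, so r6c7=1.
Step 44. [r3c6∈{3}] r3c6 has the single candidate 3 ⇒ r3c6=3.
Step 45. [r2c6∈{6}] r2c6 has the single candidate 6. So r2c6=6.
Step 46. [r5c6∈{8}] r5c6 is down to just 8. So r5c6=8.
Step 47. [r3c4∈{4}] nothing but 4 survives at r3c4 ⇒ r3c4=4.
Step 48. [r3c8∈{8}] r3c8 has the single candidate 8, so r3c8=8.
Step 49. [r8c3∈{4}] only 4 remains possible at r8c3 ⇒ r8c3=4.
Step 50. [r2c3∈{8}] only 8 remains possible at r2c3, so r2c3=8.

Answer: 4 2 3 7 8 5 9 6 1 / 7 5 8 9 1 6 3 4 2 / 1 9 6 4 2 3 5 8 7 / 5 4 9 1 3 7 6 2 8 / 2 6 1 5 9 8 7 3 4 / 3 8 7 6 4 2 1 9 5 / 9 1 5 8 6 4 2 7 3 / 6 3 4 2 7 1 8 5 9 / 8 7 2 3 5 9 4 1 6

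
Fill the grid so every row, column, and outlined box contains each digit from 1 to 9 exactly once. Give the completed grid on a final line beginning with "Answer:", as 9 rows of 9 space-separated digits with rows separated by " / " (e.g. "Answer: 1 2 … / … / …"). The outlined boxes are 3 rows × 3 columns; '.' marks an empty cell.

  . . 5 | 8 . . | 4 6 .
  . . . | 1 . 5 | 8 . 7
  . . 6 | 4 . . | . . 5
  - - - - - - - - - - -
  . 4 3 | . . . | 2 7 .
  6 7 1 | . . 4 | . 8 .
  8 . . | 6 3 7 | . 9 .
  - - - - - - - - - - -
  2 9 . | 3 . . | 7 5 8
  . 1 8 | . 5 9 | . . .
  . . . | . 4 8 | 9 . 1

Step 1. [r2c3∈{2,4,9}] across col 3, 9 lands solely at r2c3, so r2c3=9.
Step 2. [r3c5∈{2,7,9}] r3c5 is the only open cell in row 3 admitting 9 ⇒ r3c5=9.
Step 3. [r3c1∈{1,3,7}] in row 3, 7 fits only at r3c1, so r3c1=7.
Step 4. [r8c8∈{2,3,4}] 4 has one home in col 8: r8c8. So r8c8=4.
Step 5. [r8c1∈{3}] r8c1 is down to just 3, so r8c1=3.
Step 6. [r5c5∈{2}] only 2 remains possible at r5c5 ⇒ r5c5=2.
Step 7. [r3c8∈{1,2,3}] in col 8, 1 fits only at r3c8 ⇒ r3c8=1.
Step 8. [r3c7∈{3}] only 3 remains possible at r3c7, so r3c7=3.
Step 9. [r2c8∈{2}] r2c8 has the single candidate 2. So r2c8=2.
Step 10. [r8c9∈{2,6}] across col 9, 2 lands solely at r8c9 ⇒ r8c9=2.
Step 11. [r5c4∈{5,9}] in row 5, 9 fits only at r5c4 ⇒ r5c4=9.
Step 12. [r7c6∈{1,6}] 6 has one home in col 6: r7c6 ⇒ r7c6=6.
Step 13. [r3c6∈{2}] nothing but 2 survives at r3c6 ⇒ r3c6=2.
Step 14. [r1c2∈{2,3}] in row 1, 2 fits only at r1c2. So r1c2=2.
Step 15. [r6c2∈{5}] r6c2 is down to just 5, so r6c2=5.
Step 16. [r9c3∈{7}] r9c3 is down to just 7. So r9c3=7.
Step 17. [r4c6∈{1}] nothing but 1 survives at r4c6. So r4c6=1.
Step 18. [r1c5∈{7}] r1c5's peers cover all but 7 ⇒ r1c5=7.
Step 19. [r9c4∈{2}] r9c4's peers cover all but 2. So r9c4=2.
Step 20. [r7c3∈{4}] nothing but 4 survives at r7c3. So r7c3=4.
Step 21. [r8c4∈{7}] r8c4's peers cover all but 7, so r8c4=7.
Step 22. [r1c1∈{1}] only 1 remains possible at r1c1 ⇒ r1c1=1.
Step 23. [r9c8∈{3}] r9c8's peers cover all but 3 ⇒ r9c8=3.
Step 24. [r2c2∈{3}] r2c2's peers cover all but 3, so r2c2=3.
Step 25. [r1c6∈{3}] r1c6 is down to just 3, so r1c6=3.
Step 26. [r4c9∈{6}] r4c9's peers cover all but 6. So r4c9=6.
Step 27. [r7c5∈{1}] r7c5 has the single candidate 1. So r7c5=1.
Step 28. [r3c2∈{8}] r3c2's peers cover all but 8, so r3c2=8.
Step 29. [r8c7∈{6}] r8c7 has the single candidate 6 ⇒ r8c7=6.
Step 30. [r6c7∈{1}] r6c7 has the single candidate 1, so r6c7=1.
Step 31. [r5c7∈{5}] r5c7 has the single candidate 5. So r5c7=5.
Step 32. [r6c9∈{4}] r6c9 is down to just 4, so r6c9=4.
Step 33. [r4c4∈{5}] r4c4 has the single candidate 5 ⇒ r4c4=5.
Step 34. [r5c9∈{3}] r5c9's peers cover all but 3 ⇒ r5c9=3.
Step 35. [r2c1∈{4}] r2c1 is down to just 4, so r2c1=4.
Step 36. [r2c5∈{6}] nothing but 6 survives at r2c5 ⇒ r2c5=6.
Step 37. [r1c9∈{9}] r1c9 is down to just 9. So r1c9=9.
Step 38. [r4c1∈{9}] r4c1 is down to just 9. So r4c1=9.
Step 39. [r6c3∈{2}] r6c3's peers cover all but 2, so r6c3=2.
Step 40. [r4c5∈{8}] nothing but 8 survives at r4c5 ⇒ r4c5=8.
Step 41. [r9c2∈{6}] nothing but 6 survives at r9c2 ⇒ r9c2=6.
Step 42. [r9c1∈{5}] r9c1's peers cover all but 5, so r9c1=5.

Answer: 1 2 5 8 7 3 4 6 9 / 4 3 9 1 6 5 8 2 7 / 7 8 6 4 9 2 3 1 5 / 9 4 3 5 8 1 2 7 6 / 6 7 1 9 2 4 5 8 3 / 8 5 2 6 3 7 1 9 4 / 2 9 4 3 1 6 7 5 8 / 3 1 8 7 5 9 6 4 2 / 5 6 7 2 4 8 9 3 1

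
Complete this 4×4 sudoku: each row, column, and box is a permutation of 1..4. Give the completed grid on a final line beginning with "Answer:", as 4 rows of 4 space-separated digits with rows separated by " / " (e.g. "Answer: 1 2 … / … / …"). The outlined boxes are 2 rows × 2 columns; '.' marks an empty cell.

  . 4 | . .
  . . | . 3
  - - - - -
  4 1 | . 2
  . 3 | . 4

Step 1. [r2c2∈{2}] r2c2 is down to just 2, so r2c2=2.
Step 2. [r1c4∈{1}] r1c4's peers cover all but 1, so r1c4=1.
Step 3. [r2c3∈{4}] r2c3 is down to just 4, so r2c3=4.
Step 4. [r4c3∈{1}] r4c3 has the single candidate 1 ⇒ r4c3=1.
Step 5. [r2c1∈{1}] only 1 remains possible at r2c1. So r2c1=1.
Step 6. [r3c3∈{3}] r3c3 is down to just 3, so r3c3=3.
Step 7. [r1c3∈{2}] r1c3 has the single candidate 2 ⇒ r1c3=2.
Step 8. [r1c1∈{3}] r1c1 has the single candidate 3, so r1c1=3.
Step 9. [r4c1∈{2}] nothing but 2 survives at r4c1, so r4c1=2.

Answer: 3 4 2 1 / 1 2 4 3 / 4 1 3 2 / 2 3 1 4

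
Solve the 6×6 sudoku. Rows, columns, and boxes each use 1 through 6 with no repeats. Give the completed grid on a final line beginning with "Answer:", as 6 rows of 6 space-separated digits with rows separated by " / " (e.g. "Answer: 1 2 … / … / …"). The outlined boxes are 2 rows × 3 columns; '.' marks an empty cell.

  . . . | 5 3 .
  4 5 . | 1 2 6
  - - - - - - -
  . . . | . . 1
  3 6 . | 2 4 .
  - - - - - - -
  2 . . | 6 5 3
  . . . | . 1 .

Step 1. [r3c1∈{5}] r3c1 has the single candidate 5 ⇒ r3c1=5.
Step 2. [r6c4∈{4}] r6c4 has the single candidate 4 ⇒ r6c4=4.
Step 3. [r1c1∈{1,6}] r1c1 is the only open cell in col 1 admitting 1, so r1c1=1.
Step 4. [r5c2∈{1,4}] in col 2, 1 fits only at r5c2, so r5c2=1.
Step 5. [r6c3∈{3,5,6}] 5 has one home in row 6: r6c3. So r6c3=5.
Step 6. [r1c2∈{2}] nothing but 2 survives at r1c2. So r1c2=2.
Step 7. [r3c2∈{4}] r3c2 is down to just 4. So r3c2=4.
Step 8. [r6c2∈{3}] nothing but 3 survives at r6c2 ⇒ r6c2=3.
Step 9. [r6c1∈{6}] r6c1 is down to just 6, so r6c1=6.
Step 10. [r3c4∈{3}] nothing but 3 survives at r3c4 ⇒ r3c4=3.
Step 11. [r2c3∈{3}] only 3 remains possible at r2c3 ⇒ r2c3=3.
Step 12. [r6c6∈{2}] nothing but 2 survives at r6c6. So r6c6=2.
Step 13. [r4c3∈{1}] r4c3 is down to just 1, so r4c3=1.
Step 14. [r3c5∈{6}] r3c5's peers cover all but 6 ⇒ r3c5=6.
Step 15. [r1c3∈{6}] only 6 remains possible at r1c3. So r1c3=6.
Step 16. [r3c3∈{2}] r3c3's peers cover all but 2. So r3c3=2.
Step 17. [r4c6∈{5}] r4c6 is down to just 5 ⇒ r4c6=5.
Step 18. [r5c3∈{4}] nothing but 4 survives at r5c3 ⇒ r5c3=4.
Step 19. [r1c6∈{4}] r1c6 is down to just 4. So r1c6=4.

Answer: 1 2 6 5 3 4 / 4 5 3 1 2 6 / 5 4 2 3 6 1 / 3 6 1 2 4 5 / 2 1 4 6 5 3 / 6 3 5 4 1 2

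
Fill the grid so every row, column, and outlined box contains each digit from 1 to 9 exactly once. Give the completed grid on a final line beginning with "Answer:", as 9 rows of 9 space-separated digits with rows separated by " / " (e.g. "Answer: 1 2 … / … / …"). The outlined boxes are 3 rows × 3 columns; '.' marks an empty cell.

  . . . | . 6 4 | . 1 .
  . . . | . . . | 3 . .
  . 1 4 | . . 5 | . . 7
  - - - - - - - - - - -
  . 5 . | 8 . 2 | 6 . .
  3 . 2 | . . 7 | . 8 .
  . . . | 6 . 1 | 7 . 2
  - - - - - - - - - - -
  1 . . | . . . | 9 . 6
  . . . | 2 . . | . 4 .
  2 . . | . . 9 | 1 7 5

Step 1. [r2c6∈{8}] only 8 remains possible at r2c6, so r2c6=8.
Step 2. [r7c6∈{3}] r7c6 is down to just 3. So r7c6=3.
Step 3. [r8c7∈{8}] nothing but 8 survives at r8c7 ⇒ r8c7=8.
Step 4. [r3c1∈{6,8,9}] row 3 places 8 nowhere but r3c1, so r3c1=8.
Step 5. [r5c7∈{4,5}] in col 7, 4 fits only at r5c7 ⇒ r5c7=4.
Step 6. [r9c4∈{4}] nothing but 4 survives at r9c4, so r9c4=4.
Step 7. [r5c2∈{6,9}] in row 5, 6 fits only at r5c2 ⇒ r5c2=6.
Step 8. [r9c3∈{3,6,8}] across row 9, 6 lands solely at r9c3 ⇒ r9c3=6.
Step 9. [r3c7∈{2}] r3c7's peers cover all but 2 ⇒ r3c7=2.
Step 10. [r6c8∈{3,5,9}] in box 6, 5 fits only at r6c8 ⇒ r6c8=5.
Step 11. [r1c2∈{2,3,7,9}] r1c2 is the only open cell in row 1 admitting 2, so r1c2=2.
Step 12. [r1c3∈{3,5,7,9}] box 1 places 3 nowhere but r1c3 ⇒ r1c3=3.
Step 13. [r2c1∈{5,6,7,9}] 6 has one home in col 1: r2c1. So r2c1=6.
Step 14. [r2c8∈{9}] r2c8 has the single candidate 9 ⇒ r2c8=9.
Step 15. [r2c2∈{7}] nothing but 7 survives at r2c2 ⇒ r2c2=7.
Step 16. [r1c1∈{5,9}] 9 has one home in box 1: r1c1 ⇒ r1c1=9.
Step 17. [r8c1∈{5,7}] 5 has one home in col 1: r8c1 ⇒ r8c1=5.
Step 18. [r6c5∈{3,4,9}] across row 6, 3 lands solely at r6c5, so r6c5=3.
Step 19. [r3c5∈{9}] nothing but 9 survives at r3c5, so r3c5=9.
Step 20. [r4c3∈{1,7,9}] 1 has one home in col 3: r4c3, so r4c3=1.
Step 21. [r6c1∈{4}] only 4 remains possible at r6c1. So r6c1=4.
Step 22. [r4c9∈{3,9}] across row 4, 9 lands solely at r4c9, so r4c9=9.
Step 23. [r5c5∈{5}] r5c5 is down to just 5, so r5c5=5.
Step 24. [r9c5∈{8}] r9c5 is down to just 8. So r9c5=8.
Step 25. [r7c5∈{7}] only 7 remains possible at r7c5 ⇒ r7c5=7.
Step 26. [r7c3∈{8}] only 8 remains possible at r7c3, so r7c3=8.
Step 27. [r6c3∈{9}] r6c3 is down to just 9. So r6c3=9.
Step 28. [r8c2∈{3,9}] in row 8, 9 fits only at r8c2, so r8c2=9.
Step 29. [r2c5∈{1,2}] row 2 places 2 nowhere but r2c5. So r2c5=2.
Step 30. [r4c5∈{4}] r4c5 is down to just 4. So r4c5=4.
Step 31. [r6c2∈{8}] r6c2 has the single candidate 8. So r6c2=8.
Step 32. [r8c6∈{6}] r8c6's peers cover all but 6. So r8c6=6.
Step 33. [r1c4∈{7}] r1c4 has the single candidate 7, so r1c4=7.
Step 34. [r3c4∈{3}] nothing but 3 survives at r3c4. So r3c4=3.
Step 35. [r4c8∈{3}] only 3 remains possible at r4c8 ⇒ r4c8=3.
Step 36. [r2c9∈{4}] only 4 remains possible at r2c9. So r2c9=4.
Step 37. [r8c9∈{3}] nothing but 3 survives at r8c9 ⇒ r8c9=3.
Step 38. [r8c5∈{1}] only 1 remains possible at r8c5. So r8c5=1.
Step 39. [r5c9∈{1}] r5c9 is down to just 1 ⇒ r5c9=1.
Step 40. [r7c4∈{5}] r7c4 is down to just 5. So r7c4=5.
Step 41. [r2c4∈{1}] r2c4 has the single candidate 1. So r2c4=1.
Step 42. [r2c3∈{5}] r2c3 is down to just 5. So r2c3=5.
Step 43. [r1c9∈{8}] only 8 remains possible at r1c9. So r1c9=8.
Step 44. [r3c8∈{6}] r3c8 has the single candidate 6 ⇒ r3c8=6.
Step 45. [r1c7∈{5}] r1c7's peers cover all but 5 ⇒ r1c7=5.
Step 46. [r7c2∈{4}] r7c2's peers cover all but 4 ⇒ r7c2=4.
Step 47. [r9c2∈{3}] nothing but 3 survives at r9c2, so r9c2=3.
Step 48. [r8c3∈{7}] nothing but 7 survives at r8c3. So r8c3=7.
Step 49. [r5c4∈{9}] r5c4 is down to just 9. So r5c4=9.
Step 50. [r4c1∈{7}] only 7 remains possible at r4c1 ⇒ r4c1=7.
Step 51. [r7c8∈{2}] r7c8 is down to just 2, so r7c8=2.

Answer: 9 2 3 7 6 4 5 1 8 / 6 7 5 1 2 8 3 9 4 / 8 1 4 3 9 5 2 6 7 / 7 5 1 8 4 2 6 3 9 / 3 6 2 9 5 7 4 8 1 / 4 8 9 6 3 1 7 5 2 / 1 4 8 5 7 3 9 2 6 / 5 9 7 2 1 6 8 4 3 / 2 3 6 4 8 9 1 7 5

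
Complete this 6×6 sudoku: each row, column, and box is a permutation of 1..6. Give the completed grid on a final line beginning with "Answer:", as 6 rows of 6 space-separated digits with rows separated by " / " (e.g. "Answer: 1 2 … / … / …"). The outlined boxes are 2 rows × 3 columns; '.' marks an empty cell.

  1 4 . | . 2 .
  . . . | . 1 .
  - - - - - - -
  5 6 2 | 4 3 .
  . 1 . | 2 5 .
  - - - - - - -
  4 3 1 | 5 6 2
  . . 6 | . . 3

Step 1. [r2c1∈{2,3,6}] in col 1, 6 fits only at r2c1. So r2c1=6.
Step 2. [r2c4∈{3}] nothing but 3 survives at r2c4, so r2c4=3.
Step 3. [r2c3∈{5}] r2c3 is down to just 5 ⇒ r2c3=5.
Step 4. [r2c2∈{2}] r2c2's peers cover all but 2 ⇒ r2c2=2.
Step 5. [r1c4∈{6}] only 6 remains possible at r1c4 ⇒ r1c4=6.
Step 6. [r4c1∈{3}] nothing but 3 survives at r4c1 ⇒ r4c1=3.
Step 7. [r6c5∈{4}] only 4 remains possible at r6c5 ⇒ r6c5=4.
Step 8. [r4c6∈{6}] r4c6 has the single candidate 6. So r4c6=6.
Step 9. [r3c6∈{1}] r3c6 is down to just 1. So r3c6=1.
Step 10. [r2c6∈{4}] only 4 remains possible at r2c6, so r2c6=4.
Step 11. [r6c1∈{2}] r6c1 has the single candidate 2. So r6c1=2.
Step 12. [r6c2∈{5}] only 5 remains possible at r6c2, so r6c2=5.
Step 13. [r1c3∈{3}] r1c3's peers cover all but 3, so r1c3=3.
Step 14. [r4c3∈{4}] only 4 remains possible at r4c3. So r4c3=4.
Step 15. [r1c6∈{5}] r1c6 has the single candidate 5. So r1c6=5.
Step 16. [r6c4∈{1}] r6c4 is down to just 1 ⇒ r6c4=1.

Answer: 1 4 3 6 2 5 / 6 2 5 3 1 4 / 5 6 2 4 3 1 / 3 1 4 2 5 6 / 4 3 1 5 6 2 / 2 5 6 1 4 3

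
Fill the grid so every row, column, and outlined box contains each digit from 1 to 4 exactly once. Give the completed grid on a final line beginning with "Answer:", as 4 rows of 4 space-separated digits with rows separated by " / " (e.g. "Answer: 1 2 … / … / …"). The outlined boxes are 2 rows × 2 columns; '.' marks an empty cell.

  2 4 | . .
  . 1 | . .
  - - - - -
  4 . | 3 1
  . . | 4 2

Step 1. [r2c1∈{3}] nothing but 3 survives at r2c1, so r2c1=3.
Step 2. [r3c2∈{2}] r3c2 is down to just 2 ⇒ r3c2=2.
Step 3. [r2c4∈{4}] r2c4 has the single candidate 4. So r2c4=4.
Step 4. [r4c1∈{1}] r4c1 has the single candidate 1. So r4c1=1.
Step 5. [r2c3∈{2}] r2c3 has the single candidate 2. So r2c3=2.
Step 6. [r1c4∈{3}] r1c4 has the single candidate 3. So r1c4=3.
Step 7. [r4c2∈{3}] r4c2 is down to just 3 ⇒ r4c2=3.
Step 8. [r1c3∈{1}] nothing but 1 survives at r1c3. So r1c3=1.

Answer: 2 4 1 3 / 3 1 2 4 / 4 2 3 1 / 1 3 4 2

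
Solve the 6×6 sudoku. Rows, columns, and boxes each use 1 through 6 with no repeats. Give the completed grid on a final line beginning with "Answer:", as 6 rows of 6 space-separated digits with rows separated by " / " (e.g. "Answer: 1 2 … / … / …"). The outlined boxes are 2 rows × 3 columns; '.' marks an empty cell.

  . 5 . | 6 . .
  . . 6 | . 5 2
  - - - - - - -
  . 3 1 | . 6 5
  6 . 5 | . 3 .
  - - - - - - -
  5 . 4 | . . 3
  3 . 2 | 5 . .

Step 1. [r6c6∈{1,4,6}] in col 6, 6 fits only at r6c6 ⇒ r6c6=6.
Step 2. [r1c1∈{1,2,4}] row 1 places 2 nowhere but r1c1. So r1c1=2.
Step 3. [r3c4∈{2,4}] across row 3, 2 lands solely at r3c4, so r3c4=2.
Step 4. [r5c4∈{1}] only 1 remains possible at r5c4 ⇒ r5c4=1.
Step 5. [r4c4∈{4}] only 4 remains possible at r4c4, so r4c4=4.
Step 6. [r2c2∈{1,4}] in col 2, 4 fits only at r2c2. So r2c2=4.
Step 7. [r1c5∈{1,4}] in col 5, 1 fits only at r1c5. So r1c5=1.
Step 8. [r6c2∈{1}] r6c2's peers cover all but 1, so r6c2=1.
Step 9. [r5c2∈{6}] r5c2's peers cover all but 6, so r5c2=6.
Step 10. [r2c1∈{1}] nothing but 1 survives at r2c1. So r2c1=1.
Step 11. [r5c5∈{2}] nothing but 2 survives at r5c5, so r5c5=2.
Step 12. [r3c1∈{4}] r3c1 is down to just 4, so r3c1=4.
Step 13. [r2c4∈{3}] r2c4 is down to just 3 ⇒ r2c4=3.
Step 14. [r1c3∈{3}] r1c3 is down to just 3. So r1c3=3.
Step 15. [r4c6∈{1}] r4c6's peers cover all but 1. So r4c6=1.
Step 16. [r6c5∈{4}] r6c5 has the single candidate 4 ⇒ r6c5=4.
Step 17. [r4c2∈{2}] r4c2 has the single candidate 2. So r4c2=2.
Step 18. [r1c6∈{4}] nothing but 4 survives at r1c6. So r1c6=4.

Answer: 2 5 3 6 1 4 / 1 4 6 3 5 2 / 4 3 1 2 6 5 / 6 2 5 4 3 1 / 5 6 4 1 2 3 / 3 1 2 5 4 6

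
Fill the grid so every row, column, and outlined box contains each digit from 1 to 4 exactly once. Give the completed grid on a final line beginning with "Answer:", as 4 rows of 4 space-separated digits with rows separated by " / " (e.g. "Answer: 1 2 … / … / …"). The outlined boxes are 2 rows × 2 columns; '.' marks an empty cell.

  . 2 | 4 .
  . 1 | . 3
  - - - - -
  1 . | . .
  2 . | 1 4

Step 1. [r3c3∈{2,3}] col 3 places 3 nowhere but r3c3 ⇒ r3c3=3.
Step 2. [r2c3∈{2}] r2c3 has the single candidate 2, so r2c3=2.
Step 3. [r1c1∈{3}] r1c1's peers cover all but 3 ⇒ r1c1=3.
Step 4. [r3c2∈{4}] r3c2's peers cover all but 4. So r3c2=4.
Step 5. [r2c1∈{4}] r2c1 has the single candidate 4 ⇒ r2c1=4.
Step 6. [r3c4∈{2}] r3c4 has the single candidate 2 ⇒ r3c4=2.
Step 7. [r1c4∈{1}] r1c4 is down to just 1 ⇒ r1c4=1.
Step 8. [r4c2∈{3}] r4c2 has the single candidate 3 ⇒ r4c2=3.

Answer: 3 2 4 1 / 4 1 2 3 / 1 4 3 2 / 2 3 1 4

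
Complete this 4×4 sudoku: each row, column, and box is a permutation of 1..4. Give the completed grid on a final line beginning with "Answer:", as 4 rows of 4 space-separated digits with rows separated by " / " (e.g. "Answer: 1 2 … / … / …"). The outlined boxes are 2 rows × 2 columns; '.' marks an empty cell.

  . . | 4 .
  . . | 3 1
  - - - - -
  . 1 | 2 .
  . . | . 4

Step 1. [r2c2∈{2,4}] r2c2 is the only open cell in col 2 admitting 4. So r2c2=4.
Step 2. [r2c1∈{2}] nothing but 2 survives at r2c1 ⇒ r2c1=2.
Step 3. [r4c1∈{3}] r4c1's peers cover all but 3. So r4c1=3.
Step 4. [r1c1∈{1}] nothing but 1 survives at r1c1. So r1c1=1.
Step 5. [r4c2∈{2}] nothing but 2 survives at r4c2 ⇒ r4c2=2.
Step 6. [r3c4∈{3}] nothing but 3 survives at r3c4. So r3c4=3.
Step 7. [r1c4∈{2}] r1c4's peers cover all but 2. So r1c4=2.
Step 8. [r4c3∈{1}] only 1 remains possible at r4c3, so r4c3=1.
Step 9. [r1c2∈{3}] only 3 remains possible at r1c2. So r1c2=3.
Step 10. [r3c1∈{4}] r3c1's peers cover all but 4. So r3c1=4.

Answer: 1 3 4 2 / 2 4 3 1 / 4 1 2 3 / 3 2 1 4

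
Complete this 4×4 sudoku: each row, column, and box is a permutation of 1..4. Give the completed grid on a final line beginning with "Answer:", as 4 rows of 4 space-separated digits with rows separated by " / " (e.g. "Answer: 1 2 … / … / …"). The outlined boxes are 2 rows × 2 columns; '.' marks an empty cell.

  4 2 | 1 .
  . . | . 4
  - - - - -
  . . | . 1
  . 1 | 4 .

Step 1. [r2c2∈{3}] r2c2's peers cover all but 3 ⇒ r2c2=3.
Step 2. [r4c4∈{2,3}] r4c4 is the only open cell in col 4 admitting 2. So r4c4=2.
Step 3. [r3c1∈{2,3}] r3c1 is the only open cell in row 3 admitting 2 ⇒ r3c1=2.
Step 4. [r2c3∈{2}] nothing but 2 survives at r2c3 ⇒ r2c3=2.
Step 5. [r3c3∈{3}] r3c3 is down to just 3. So r3c3=3.
Step 6. [r2c1∈{1}] r2c1 has the single candidate 1, so r2c1=1.
Step 7. [r4c1∈{3}] r4c1 is down to just 3, so r4c1=3.
Step 8. [r3c2∈{4}] nothing but 4 survives at r3c2. So r3c2=4.
Step 9. [r1c4∈{3}] only 3 remains possible at r1c4. So r1c4=3.

Answer: 4 2 1 3 / 1 3 2 4 / 2 4 3 1 / 3 1 4 2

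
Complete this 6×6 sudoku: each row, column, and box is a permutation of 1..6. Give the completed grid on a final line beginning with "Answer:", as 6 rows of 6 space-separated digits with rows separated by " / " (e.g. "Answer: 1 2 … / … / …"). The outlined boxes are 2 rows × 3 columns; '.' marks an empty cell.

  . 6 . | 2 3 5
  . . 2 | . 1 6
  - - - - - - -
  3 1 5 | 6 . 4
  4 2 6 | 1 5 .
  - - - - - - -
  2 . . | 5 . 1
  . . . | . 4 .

Step 1. [r2c2∈{3,4,5}] r2c2 is the only open cell in row 2 admitting 3 ⇒ r2c2=3.
Step 2. [r1c3∈{1,4}] 4 has one home in row 1: r1c3, so r1c3=4.
Step 3. [r6c4∈{3}] r6c4's peers cover all but 3. So r6c4=3.
Step 4. [r6c1∈{1,5,6}] 6 has one home in row 6: r6c1. So r6c1=6.
Step 5. [r6c6∈{2}] r6c6 is down to just 2 ⇒ r6c6=2.
Step 6. [r5c3∈{3}] r5c3 has the single candidate 3. So r5c3=3.
Step 7. [r2c1∈{5}] only 5 remains possible at r2c1. So r2c1=5.
Step 8. [r5c5∈{6}] nothing but 6 survives at r5c5, so r5c5=6.
Step 9. [r5c2∈{4}] r5c2's peers cover all but 4. So r5c2=4.
Step 10. [r2c4∈{4}] r2c4's peers cover all but 4 ⇒ r2c4=4.
Step 11. [r1c1∈{1}] r1c1 has the single candidate 1, so r1c1=1.
Step 12. [r6c2∈{5}] nothing but 5 survives at r6c2. So r6c2=5.
Step 13. [r3c5∈{2}] r3c5 has the single candidate 2, so r3c5=2.
Step 14. [r4c6∈{3}] nothing but 3 survives at r4c6 ⇒ r4c6=3.
Step 15. [r6c3∈{1}] nothing but 1 survives at r6c3, so r6c3=1.

Answer: 1 6 4 2 3 5 / 5 3 2 4 1 6 / 3 1 5 6 2 4 / 4 2 6 1 5 3 / 2 4 3 5 6 1 / 6 5 1 3 4 2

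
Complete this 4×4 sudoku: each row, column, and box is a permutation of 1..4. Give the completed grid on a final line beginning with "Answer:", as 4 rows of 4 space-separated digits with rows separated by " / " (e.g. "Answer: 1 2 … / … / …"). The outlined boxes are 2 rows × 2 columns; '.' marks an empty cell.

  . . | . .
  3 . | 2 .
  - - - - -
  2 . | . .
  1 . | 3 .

Step 1. [r1c1∈{4}] r1c1 is down to just 4, so r1c1=4.
Step 2. [r1c3∈{1}] r1c3 is down to just 1 ⇒ r1c3=1.
Step 3. [r3c3∈{4}] only 4 remains possible at r3c3 ⇒ r3c3=4.
Step 4. [r3c2∈{3}] only 3 remains possible at r3c2 ⇒ r3c2=3.
Step 5. [r2c4∈{4}] only 4 remains possible at r2c4 ⇒ r2c4=4.
Step 6. [r4c4∈{2}] nothing but 2 survives at r4c4. So r4c4=2.
Step 7. [r3c4∈{1}] only 1 remains possible at r3c4, so r3c4=1.
Step 8. [r4c2∈{4}] r4c2's peers cover all but 4. So r4c2=4.
Step 9. [r1c2∈{2}] r1c2's peers cover all but 2. So r1c2=2.
Step 10. [r2c2∈{1}] nothing but 1 survives at r2c2, so r2c2=1.
Step 11. [r1c4∈{3}] nothing but 3 survives at r1c4 ⇒ r1c4=3.

Answer: 4 2 1 3 / 3 1 2 4 / 2 3 4 1 / 1 4 3 2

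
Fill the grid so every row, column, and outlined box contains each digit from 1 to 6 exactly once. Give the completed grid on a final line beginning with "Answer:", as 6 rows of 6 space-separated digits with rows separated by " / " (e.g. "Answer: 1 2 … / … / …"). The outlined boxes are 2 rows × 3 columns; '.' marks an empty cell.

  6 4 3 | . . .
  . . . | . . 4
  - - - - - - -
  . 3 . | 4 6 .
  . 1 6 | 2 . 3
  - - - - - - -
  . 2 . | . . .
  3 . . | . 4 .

Step 1. [r2c4∈{1,3,5,6}] 6 has one home in row 2: r2c4, so r2c4=6.
Step 2. [r4c5∈{5}] r4c5 has the single candidate 5 ⇒ r4c5=5.
Step 3. [r6c6∈{1,2,5,6}] in row 6, 2 fits only at r6c6 ⇒ r6c6=2.
Step 4. [r2c2∈{5}] nothing but 5 survives at r2c2 ⇒ r2c2=5.
Step 5. [r5c4∈{1,3,5}] col 4 places 3 nowhere but r5c4. So r5c4=3.
Step 6. [r5c5∈{1}] nothing but 1 survives at r5c5. So r5c5=1.
Step 7. [r6c4∈{5}] r6c4's peers cover all but 5. So r6c4=5.
Step 8. [r5c3∈{4,5}] r5c3 is the only open cell in col 3 admitting 4 ⇒ r5c3=4.
Step 9. [r3c3∈{2,5}] r3c3 is the only open cell in col 3 admitting 5 ⇒ r3c3=5.
Step 10. [r2c3∈{1,2}] across col 3, 2 lands solely at r2c3. So r2c3=2.
Step 11. [r3c6∈{1}] nothing but 1 survives at r3c6 ⇒ r3c6=1.
Step 12. [r1c6∈{5}] nothing but 5 survives at r1c6, so r1c6=5.
Step 13. [r4c1∈{4}] r4c1 is down to just 4 ⇒ r4c1=4.
Step 14. [r1c5∈{2}] r1c5's peers cover all but 2 ⇒ r1c5=2.
Step 15. [r3c1∈{2}] r3c1 has the single candidate 2. So r3c1=2.
Step 16. [r1c4∈{1}] only 1 remains possible at r1c4 ⇒ r1c4=1.
Step 17. [r2c5∈{3}] r2c5's peers cover all but 3, so r2c5=3.
Step 18. [r6c3∈{1}] nothing but 1 survives at r6c3, so r6c3=1.
Step 19. [r5c6∈{6}] only 6 remains possible at r5c6, so r5c6=6.
Step 20. [r6c2∈{6}] only 6 remains possible at r6c2. So r6c2=6.
Step 21. [r2c1∈{1}] r2c1 has the single candidate 1. So r2c1=1.
Step 22. [r5c1∈{5}] nothing but 5 survives at r5c1, so r5c1=5.

Answer: 6 4 3 1 2 5 / 1 5 2 6 3 4 / 2 3 5 4 6 1 / 4 1 6 2 5 3 / 5 2 4 3 1 6 / 3 6 1 5 4 2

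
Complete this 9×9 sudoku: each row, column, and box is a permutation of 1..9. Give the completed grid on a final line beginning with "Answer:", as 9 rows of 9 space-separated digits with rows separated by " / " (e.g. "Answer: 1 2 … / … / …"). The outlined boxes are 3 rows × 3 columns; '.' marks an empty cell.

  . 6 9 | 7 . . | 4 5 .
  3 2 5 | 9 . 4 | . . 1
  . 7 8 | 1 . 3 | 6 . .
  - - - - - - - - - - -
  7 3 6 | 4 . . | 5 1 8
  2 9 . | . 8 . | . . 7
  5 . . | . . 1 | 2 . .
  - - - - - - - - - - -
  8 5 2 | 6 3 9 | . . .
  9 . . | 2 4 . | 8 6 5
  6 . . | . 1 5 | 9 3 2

Step 1. [r6c3∈{4}] r6c3 is down to just 4. So r6c3=4.
Step 2. [r6c9∈{3,6,9}] col 9 places 6 nowhere but r6c9, so r6c9=6.
Step 3. [r1c5∈{2}] r1c5 is down to just 2. So r1c5=2.
Step 4. [r6c8∈{9}] r6c8's peers cover all but 9, so r6c8=9.
Step 5. [r8c3∈{1,3,7}] row 8 places 3 nowhere but r8c3. So r8c3=3.
Step 6. [r2c7∈{7}] r2c7 is down to just 7, so r2c7=7.
Step 7. [r5c7∈{3}] r5c7's peers cover all but 3. So r5c7=3.
Step 8. [r5c8∈{4}] r5c8 has the single candidate 4. So r5c8=4.
Step 9. [r5c6∈{6}] only 6 remains possible at r5c6, so r5c6=6.
Step 10. [r9c4∈{8}] r9c4's peers cover all but 8. So r9c4=8.
Step 11. [r6c2∈{8}] only 8 remains possible at r6c2, so r6c2=8.
Step 12. [r3c1∈{4}] r3c1 is down to just 4, so r3c1=4.
Step 13. [r1c1∈{1}] r1c1 has the single candidate 1. So r1c1=1.
Step 14. [r7c9∈{4}] r7c9's peers cover all but 4, so r7c9=4.
Step 15. [r3c5∈{5}] nothing but 5 survives at r3c5. So r3c5=5.
Step 16. [r9c2∈{4}] r9c2 is down to just 4 ⇒ r9c2=4.
Step 17. [r7c8∈{7}] nothing but 7 survives at r7c8, so r7c8=7.
Step 18. [r8c2∈{1}] r8c2 is down to just 1. So r8c2=1.
Step 19. [r2c5∈{6}] r2c5's peers cover all but 6. So r2c5=6.
Step 20. [r4c5∈{9}] r4c5's peers cover all but 9 ⇒ r4c5=9.
Step 21. [r2c8∈{8}] nothing but 8 survives at r2c8, so r2c8=8.
Step 22. [r1c9∈{3}] r1c9 has the single candidate 3, so r1c9=3.
Step 23. [r3c9∈{9}] r3c9 is down to just 9 ⇒ r3c9=9.
Step 24. [r9c3∈{7}] nothing but 7 survives at r9c3, so r9c3=7.
Step 25. [r1c6∈{8}] only 8 remains possible at r1c6, so r1c6=8.
Step 26. [r5c3∈{1}] only 1 remains possible at r5c3. So r5c3=1.
Step 27. [r3c8∈{2}] r3c8 is down to just 2, so r3c8=2.
Step 28. [r6c4∈{3}] r6c4 is down to just 3 ⇒ r6c4=3.
Step 29. [r8c6∈{7}] r8c6 is down to just 7, so r8c6=7.
Step 30. [r5c4∈{5}] r5c4 has the single candidate 5, so r5c4=5.
Step 31. [r7c7∈{1}] only 1 remains possible at r7c7. So r7c7=1.
Step 32. [r6c5∈{7}] r6c5 has the single candidate 7. So r6c5=7.
Step 33. [r4c6∈{2}] only 2 remains possible at r4c6, so r4c6=2.

Answer: 1 6 9 7 2 8 4 5 3 / 3 2 5 9 6 4 7 8 1 / 4 7 8 1 5 3 6 2 9 / 7 3 6 4 9 2 5 1 8 / 2 9 1 5 8 6 3 4 7 / 5 8 4 3 7 1 2 9 6 / 8 5 2 6 3 9 1 7 4 / 9 1 3 2 4 7 8 6 5 / 6 4 7 8 1 5 9 3 2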